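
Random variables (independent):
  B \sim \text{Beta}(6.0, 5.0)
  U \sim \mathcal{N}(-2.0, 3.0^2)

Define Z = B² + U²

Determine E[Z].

E[Z] = E[B²] + E[U²]
E[B²] = Var(B) + E[B]² = 0.020661157 + 0.29752066 = 0.31818182
E[U²] = Var(U) + E[U]² = 9 + 4 = 13
E[Z] = 0.31818182 + 13 = 13.318182

13.318182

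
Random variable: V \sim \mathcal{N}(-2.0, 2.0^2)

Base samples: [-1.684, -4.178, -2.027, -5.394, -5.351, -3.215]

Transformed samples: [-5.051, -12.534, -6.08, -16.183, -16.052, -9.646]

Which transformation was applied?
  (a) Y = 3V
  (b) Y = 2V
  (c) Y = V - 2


Checking option (a) Y = 3V:
  V = -1.684 -> Y = -5.051 ✓
  V = -4.178 -> Y = -12.534 ✓
  V = -2.027 -> Y = -6.08 ✓
All samples match this transformation.

(a) 3V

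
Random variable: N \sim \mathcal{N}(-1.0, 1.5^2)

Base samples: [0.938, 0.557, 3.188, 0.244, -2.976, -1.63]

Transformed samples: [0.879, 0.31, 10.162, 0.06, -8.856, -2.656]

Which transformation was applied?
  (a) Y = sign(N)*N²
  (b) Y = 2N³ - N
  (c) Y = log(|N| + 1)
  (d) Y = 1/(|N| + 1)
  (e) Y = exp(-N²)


Checking option (a) Y = sign(N)*N²:
  N = 0.938 -> Y = 0.879 ✓
  N = 0.557 -> Y = 0.31 ✓
  N = 3.188 -> Y = 10.162 ✓
All samples match this transformation.

(a) sign(N)*N²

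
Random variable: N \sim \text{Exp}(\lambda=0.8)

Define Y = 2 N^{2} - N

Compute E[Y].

E[Y] = 2*E[N²] - 1*E[N]
E[N] = 1.25
E[N²] = Var(N) + (E[N])² = 1.5625 + 1.5625 = 3.125
E[Y] = 2*3.125 - 1*1.25 = 5

5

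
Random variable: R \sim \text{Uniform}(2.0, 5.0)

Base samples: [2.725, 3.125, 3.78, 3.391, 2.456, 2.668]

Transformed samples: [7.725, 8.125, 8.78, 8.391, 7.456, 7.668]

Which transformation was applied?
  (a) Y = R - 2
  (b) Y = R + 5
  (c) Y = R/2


Checking option (b) Y = R + 5:
  R = 2.725 -> Y = 7.725 ✓
  R = 3.125 -> Y = 8.125 ✓
  R = 3.78 -> Y = 8.78 ✓
All samples match this transformation.

(b) R + 5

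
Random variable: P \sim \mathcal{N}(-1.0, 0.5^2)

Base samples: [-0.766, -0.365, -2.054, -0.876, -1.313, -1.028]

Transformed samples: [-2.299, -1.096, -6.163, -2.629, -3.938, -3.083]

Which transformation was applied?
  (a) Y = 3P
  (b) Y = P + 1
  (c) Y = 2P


Checking option (a) Y = 3P:
  P = -0.766 -> Y = -2.299 ✓
  P = -0.365 -> Y = -1.096 ✓
  P = -2.054 -> Y = -6.163 ✓
All samples match this transformation.

(a) 3P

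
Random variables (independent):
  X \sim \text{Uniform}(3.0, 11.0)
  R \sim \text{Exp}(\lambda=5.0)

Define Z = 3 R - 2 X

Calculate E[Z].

E[Z] = -2*E[X] + 3*E[R]
E[X] = 7
E[R] = 0.2
E[Z] = -2*7 + 3*0.2 = -13.4

-13.4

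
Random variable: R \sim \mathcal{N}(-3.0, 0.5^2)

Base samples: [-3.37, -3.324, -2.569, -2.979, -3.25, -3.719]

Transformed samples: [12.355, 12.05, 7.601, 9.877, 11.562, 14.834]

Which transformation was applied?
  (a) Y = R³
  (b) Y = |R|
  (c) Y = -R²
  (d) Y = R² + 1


Checking option (d) Y = R² + 1:
  R = -3.37 -> Y = 12.355 ✓
  R = -3.324 -> Y = 12.05 ✓
  R = -2.569 -> Y = 7.601 ✓
All samples match this transformation.

(d) R² + 1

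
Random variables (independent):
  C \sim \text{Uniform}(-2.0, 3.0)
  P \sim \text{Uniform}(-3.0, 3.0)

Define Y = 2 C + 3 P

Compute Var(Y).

For independent RVs: Var(aX + bY) = a²Var(X) + b²Var(Y)
Var(C) = 2.0833333
Var(P) = 3
Var(Y) = 2²*2.0833333 + 3²*3
= 4*2.0833333 + 9*3 = 35.333333

35.333333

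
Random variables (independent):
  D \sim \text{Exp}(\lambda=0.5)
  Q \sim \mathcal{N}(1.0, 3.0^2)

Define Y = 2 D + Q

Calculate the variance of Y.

For independent RVs: Var(aX + bY) = a²Var(X) + b²Var(Y)
Var(D) = 4
Var(Q) = 9
Var(Y) = 2²*4 + 1²*9
= 4*4 + 1*9 = 25

25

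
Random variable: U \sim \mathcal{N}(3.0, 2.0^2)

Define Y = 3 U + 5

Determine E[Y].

For Y = 3U + 5:
E[Y] = 3 * E[U] + 5
E[U] = 3.0 = 3
E[Y] = 3 * 3 + 5 = 14

14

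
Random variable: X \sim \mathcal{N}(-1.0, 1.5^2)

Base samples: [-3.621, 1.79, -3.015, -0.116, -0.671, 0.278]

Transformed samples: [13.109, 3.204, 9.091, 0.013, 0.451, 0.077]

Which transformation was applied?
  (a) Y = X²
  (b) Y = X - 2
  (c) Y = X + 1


Checking option (a) Y = X²:
  X = -3.621 -> Y = 13.109 ✓
  X = 1.79 -> Y = 3.204 ✓
  X = -3.015 -> Y = 9.091 ✓
All samples match this transformation.

(a) X²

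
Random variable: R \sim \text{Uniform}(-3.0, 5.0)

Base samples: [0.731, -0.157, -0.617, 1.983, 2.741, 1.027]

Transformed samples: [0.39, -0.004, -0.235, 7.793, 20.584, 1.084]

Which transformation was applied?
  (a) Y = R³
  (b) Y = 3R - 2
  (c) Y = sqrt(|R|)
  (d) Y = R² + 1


Checking option (a) Y = R³:
  R = 0.731 -> Y = 0.39 ✓
  R = -0.157 -> Y = -0.004 ✓
  R = -0.617 -> Y = -0.235 ✓
All samples match this transformation.

(a) R³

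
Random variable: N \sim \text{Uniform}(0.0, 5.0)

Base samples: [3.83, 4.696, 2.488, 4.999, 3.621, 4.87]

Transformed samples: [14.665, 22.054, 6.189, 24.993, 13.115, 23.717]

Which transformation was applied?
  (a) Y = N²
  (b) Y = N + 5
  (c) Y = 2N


Checking option (a) Y = N²:
  N = 3.83 -> Y = 14.665 ✓
  N = 4.696 -> Y = 22.054 ✓
  N = 2.488 -> Y = 6.189 ✓
All samples match this transformation.

(a) N²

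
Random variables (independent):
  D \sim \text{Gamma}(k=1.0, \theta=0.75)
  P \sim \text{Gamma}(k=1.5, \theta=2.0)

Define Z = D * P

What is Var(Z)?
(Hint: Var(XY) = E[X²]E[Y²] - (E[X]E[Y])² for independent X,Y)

Var(XY) = E[X²]E[Y²] - (E[X]E[Y])²
E[D] = 0.75, Var(D) = 0.5625
E[P] = 3, Var(P) = 6
E[D²] = 0.5625 + 0.75² = 1.125
E[P²] = 6 + 3² = 15
Var(Z) = 1.125*15 - (0.75*3)²
= 16.875 - 5.0625 = 11.8125

11.8125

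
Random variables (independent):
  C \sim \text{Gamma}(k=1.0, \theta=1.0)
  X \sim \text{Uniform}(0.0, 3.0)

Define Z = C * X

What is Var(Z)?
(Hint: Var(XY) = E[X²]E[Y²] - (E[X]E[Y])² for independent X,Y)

Var(XY) = E[X²]E[Y²] - (E[X]E[Y])²
E[C] = 1, Var(C) = 1
E[X] = 1.5, Var(X) = 0.75
E[C²] = 1 + 1² = 2
E[X²] = 0.75 + 1.5² = 3
Var(Z) = 2*3 - (1*1.5)²
= 6 - 2.25 = 3.75

3.75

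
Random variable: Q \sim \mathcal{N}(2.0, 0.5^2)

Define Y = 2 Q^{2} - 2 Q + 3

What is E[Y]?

E[Y] = 2*E[Q²] - 2*E[Q] + 3
E[Q] = 2
E[Q²] = Var(Q) + (E[Q])² = 0.25 + 4 = 4.25
E[Y] = 2*4.25 - 2*2 + 3 = 7.5

7.5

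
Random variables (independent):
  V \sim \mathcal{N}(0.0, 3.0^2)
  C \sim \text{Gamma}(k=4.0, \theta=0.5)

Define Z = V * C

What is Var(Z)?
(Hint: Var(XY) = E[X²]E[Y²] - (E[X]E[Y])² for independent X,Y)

Var(XY) = E[X²]E[Y²] - (E[X]E[Y])²
E[V] = 0, Var(V) = 9
E[C] = 2, Var(C) = 1
E[V²] = 9 + 0² = 9
E[C²] = 1 + 2² = 5
Var(Z) = 9*5 - (0*2)²
= 45 - 0 = 45

45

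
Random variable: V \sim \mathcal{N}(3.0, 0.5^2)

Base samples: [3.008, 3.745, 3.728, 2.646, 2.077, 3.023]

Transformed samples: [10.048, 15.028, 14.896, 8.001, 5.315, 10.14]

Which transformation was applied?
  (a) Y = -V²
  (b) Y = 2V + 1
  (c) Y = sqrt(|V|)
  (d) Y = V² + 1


Checking option (d) Y = V² + 1:
  V = 3.008 -> Y = 10.048 ✓
  V = 3.745 -> Y = 15.028 ✓
  V = 3.728 -> Y = 14.896 ✓
All samples match this transformation.

(d) V² + 1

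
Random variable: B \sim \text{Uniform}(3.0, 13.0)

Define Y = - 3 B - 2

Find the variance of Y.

For Y = aB + b: Var(Y) = a² * Var(B)
Var(B) = (13 - 3)^2/12 = 8.3333333
Var(Y) = (-3)² * 8.3333333 = 9 * 8.3333333 = 75

75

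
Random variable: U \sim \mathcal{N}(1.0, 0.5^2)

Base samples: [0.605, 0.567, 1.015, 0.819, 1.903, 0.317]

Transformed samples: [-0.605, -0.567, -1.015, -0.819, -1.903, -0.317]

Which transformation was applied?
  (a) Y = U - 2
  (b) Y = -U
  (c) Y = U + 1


Checking option (b) Y = -U:
  U = 0.605 -> Y = -0.605 ✓
  U = 0.567 -> Y = -0.567 ✓
  U = 1.015 -> Y = -1.015 ✓
All samples match this transformation.

(b) -U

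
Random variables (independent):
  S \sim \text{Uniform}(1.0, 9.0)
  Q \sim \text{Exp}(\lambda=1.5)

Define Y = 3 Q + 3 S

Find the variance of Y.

For independent RVs: Var(aX + bY) = a²Var(X) + b²Var(Y)
Var(S) = 5.3333333
Var(Q) = 0.44444444
Var(Y) = 3²*5.3333333 + 3²*0.44444444
= 9*5.3333333 + 9*0.44444444 = 52

52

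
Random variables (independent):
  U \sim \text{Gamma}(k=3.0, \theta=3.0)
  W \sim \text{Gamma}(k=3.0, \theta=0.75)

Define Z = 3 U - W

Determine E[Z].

E[Z] = 3*E[U] - 1*E[W]
E[U] = 9
E[W] = 2.25
E[Z] = 3*9 - 1*2.25 = 24.75

24.75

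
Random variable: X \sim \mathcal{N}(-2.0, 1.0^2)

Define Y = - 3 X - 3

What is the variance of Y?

For Y = aX + b: Var(Y) = a² * Var(X)
Var(X) = 1.0^2 = 1
Var(Y) = (-3)² * 1 = 9 * 1 = 9

9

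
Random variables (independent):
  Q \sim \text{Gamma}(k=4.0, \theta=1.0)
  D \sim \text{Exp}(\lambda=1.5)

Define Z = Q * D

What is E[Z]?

For independent RVs: E[XY] = E[X]*E[Y]
E[Q] = 4
E[D] = 0.66666667
E[Z] = 4 * 0.66666667 = 2.6666667

2.6666667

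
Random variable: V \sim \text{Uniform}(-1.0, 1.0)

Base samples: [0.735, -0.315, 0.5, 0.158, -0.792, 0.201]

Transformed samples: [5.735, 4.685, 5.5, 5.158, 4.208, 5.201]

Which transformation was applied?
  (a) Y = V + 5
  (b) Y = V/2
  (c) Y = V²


Checking option (a) Y = V + 5:
  V = 0.735 -> Y = 5.735 ✓
  V = -0.315 -> Y = 4.685 ✓
  V = 0.5 -> Y = 5.5 ✓
All samples match this transformation.

(a) V + 5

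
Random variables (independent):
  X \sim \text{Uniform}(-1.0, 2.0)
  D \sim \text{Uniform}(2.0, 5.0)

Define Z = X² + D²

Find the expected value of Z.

E[Z] = E[X²] + E[D²]
E[X²] = Var(X) + E[X]² = 0.75 + 0.25 = 1
E[D²] = Var(D) + E[D]² = 0.75 + 12.25 = 13
E[Z] = 1 + 13 = 14

14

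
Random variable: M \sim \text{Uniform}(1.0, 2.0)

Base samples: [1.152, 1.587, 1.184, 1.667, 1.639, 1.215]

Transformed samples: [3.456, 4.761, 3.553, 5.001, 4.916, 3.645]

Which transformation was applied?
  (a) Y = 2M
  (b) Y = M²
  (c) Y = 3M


Checking option (c) Y = 3M:
  M = 1.152 -> Y = 3.456 ✓
  M = 1.587 -> Y = 4.761 ✓
  M = 1.184 -> Y = 3.553 ✓
All samples match this transformation.

(c) 3M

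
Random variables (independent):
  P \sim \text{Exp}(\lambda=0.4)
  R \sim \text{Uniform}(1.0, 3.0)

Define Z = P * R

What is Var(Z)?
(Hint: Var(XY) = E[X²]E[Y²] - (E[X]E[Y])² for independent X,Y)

Var(XY) = E[X²]E[Y²] - (E[X]E[Y])²
E[P] = 2.5, Var(P) = 6.25
E[R] = 2, Var(R) = 0.33333333
E[P²] = 6.25 + 2.5² = 12.5
E[R²] = 0.33333333 + 2² = 4.3333333
Var(Z) = 12.5*4.3333333 - (2.5*2)²
= 54.166667 - 25 = 29.166667

29.166667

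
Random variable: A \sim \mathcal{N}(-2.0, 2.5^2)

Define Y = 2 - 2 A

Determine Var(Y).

For Y = aA + b: Var(Y) = a² * Var(A)
Var(A) = 2.5^2 = 6.25
Var(Y) = (-2)² * 6.25 = 4 * 6.25 = 25

25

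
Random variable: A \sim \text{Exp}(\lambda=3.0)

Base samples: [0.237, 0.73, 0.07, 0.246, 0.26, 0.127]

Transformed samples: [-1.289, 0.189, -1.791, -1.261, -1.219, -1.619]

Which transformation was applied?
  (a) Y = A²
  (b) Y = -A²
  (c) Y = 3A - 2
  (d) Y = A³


Checking option (c) Y = 3A - 2:
  A = 0.237 -> Y = -1.289 ✓
  A = 0.73 -> Y = 0.189 ✓
  A = 0.07 -> Y = -1.791 ✓
All samples match this transformation.

(c) 3A - 2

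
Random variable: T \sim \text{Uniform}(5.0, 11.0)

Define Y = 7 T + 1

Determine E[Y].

For Y = 7T + 1:
E[Y] = 7 * E[T] + 1
E[T] = (5 + 11)/2 = 8
E[Y] = 7 * 8 + 1 = 57

57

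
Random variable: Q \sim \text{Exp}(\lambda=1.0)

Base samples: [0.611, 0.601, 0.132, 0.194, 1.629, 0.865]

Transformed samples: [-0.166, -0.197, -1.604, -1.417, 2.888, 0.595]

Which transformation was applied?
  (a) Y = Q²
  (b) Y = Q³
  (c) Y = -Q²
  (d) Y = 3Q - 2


Checking option (d) Y = 3Q - 2:
  Q = 0.611 -> Y = -0.166 ✓
  Q = 0.601 -> Y = -0.197 ✓
  Q = 0.132 -> Y = -1.604 ✓
All samples match this transformation.

(d) 3Q - 2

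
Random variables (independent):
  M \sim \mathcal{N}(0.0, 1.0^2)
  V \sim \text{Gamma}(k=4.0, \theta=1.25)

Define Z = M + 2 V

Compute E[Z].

E[Z] = 1*E[M] + 2*E[V]
E[M] = 0
E[V] = 5
E[Z] = 1*0 + 2*5 = 10

10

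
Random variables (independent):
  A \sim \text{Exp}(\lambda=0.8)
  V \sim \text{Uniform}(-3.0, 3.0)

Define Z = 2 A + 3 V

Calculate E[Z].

E[Z] = 2*E[A] + 3*E[V]
E[A] = 1.25
E[V] = 0
E[Z] = 2*1.25 + 3*0 = 2.5

2.5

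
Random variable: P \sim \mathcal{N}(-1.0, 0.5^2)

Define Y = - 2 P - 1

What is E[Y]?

For Y = -2P - 1:
E[Y] = -2 * E[P] - 1
E[P] = -1.0 = -1
E[Y] = -2 * (-1) - 1 = 1

1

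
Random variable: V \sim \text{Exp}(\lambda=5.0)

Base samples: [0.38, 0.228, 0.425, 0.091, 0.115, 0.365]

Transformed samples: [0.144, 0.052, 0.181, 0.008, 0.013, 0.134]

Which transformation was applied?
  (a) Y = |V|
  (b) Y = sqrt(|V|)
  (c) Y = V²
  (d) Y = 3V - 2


Checking option (c) Y = V²:
  V = 0.38 -> Y = 0.144 ✓
  V = 0.228 -> Y = 0.052 ✓
  V = 0.425 -> Y = 0.181 ✓
All samples match this transformation.

(c) V²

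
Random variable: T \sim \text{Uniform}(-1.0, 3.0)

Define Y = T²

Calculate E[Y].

Using E[X²] = Var(X) + (E[X])²:
E[T] = 1
Var(T) = (3 + 1)^2/12 = 1.3333333
E[T²] = 1.3333333 + 1² = 1.3333333 + 1 = 2.3333333

2.3333333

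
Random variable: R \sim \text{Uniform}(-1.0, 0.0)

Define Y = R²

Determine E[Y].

E[R²] = Var(R) + (E[R])² = 0.083333333 + 0.25 = 0.33333333

0.33333333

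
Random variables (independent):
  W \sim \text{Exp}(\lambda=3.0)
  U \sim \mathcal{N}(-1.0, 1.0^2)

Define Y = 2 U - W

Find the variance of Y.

For independent RVs: Var(aX + bY) = a²Var(X) + b²Var(Y)
Var(W) = 0.11111111
Var(U) = 1
Var(Y) = (-1)²*0.11111111 + 2²*1
= 1*0.11111111 + 4*1 = 4.1111111

4.1111111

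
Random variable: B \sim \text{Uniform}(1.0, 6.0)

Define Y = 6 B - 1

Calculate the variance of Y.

For Y = aB + b: Var(Y) = a² * Var(B)
Var(B) = (6 - 1)^2/12 = 2.0833333
Var(Y) = 6² * 2.0833333 = 36 * 2.0833333 = 75

75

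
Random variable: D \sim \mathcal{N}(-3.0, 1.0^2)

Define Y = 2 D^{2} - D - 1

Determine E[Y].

E[Y] = 2*E[D²] - 1*E[D] - 1
E[D] = -3
E[D²] = Var(D) + (E[D])² = 1 + 9 = 10
E[Y] = 2*10 - 1*(-3) - 1 = 22

22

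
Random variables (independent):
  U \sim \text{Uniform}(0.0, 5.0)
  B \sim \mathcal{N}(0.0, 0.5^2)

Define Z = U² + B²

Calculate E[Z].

E[Z] = E[U²] + E[B²]
E[U²] = Var(U) + E[U]² = 2.0833333 + 6.25 = 8.3333333
E[B²] = Var(B) + E[B]² = 0.25 + 0 = 0.25
E[Z] = 8.3333333 + 0.25 = 8.5833333

8.5833333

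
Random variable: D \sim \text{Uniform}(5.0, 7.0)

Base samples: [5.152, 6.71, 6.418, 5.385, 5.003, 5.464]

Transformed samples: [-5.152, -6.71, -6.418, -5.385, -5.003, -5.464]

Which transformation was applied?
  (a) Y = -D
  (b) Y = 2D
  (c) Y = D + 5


Checking option (a) Y = -D:
  D = 5.152 -> Y = -5.152 ✓
  D = 6.71 -> Y = -6.71 ✓
  D = 6.418 -> Y = -6.418 ✓
All samples match this transformation.

(a) -D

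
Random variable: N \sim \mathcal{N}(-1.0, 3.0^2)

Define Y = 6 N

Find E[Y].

For Y = 6N:
E[Y] = 6 * E[N]
E[N] = -1.0 = -1
E[Y] = 6 * (-1) = -6

-6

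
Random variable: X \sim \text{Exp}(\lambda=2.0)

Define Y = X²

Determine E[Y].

Using E[X²] = Var(X) + (E[X])²:
E[X] = 0.5
Var(X) = 1/2.0^2 = 0.25
E[X²] = 0.25 + 0.5² = 0.25 + 0.25 = 0.5

0.5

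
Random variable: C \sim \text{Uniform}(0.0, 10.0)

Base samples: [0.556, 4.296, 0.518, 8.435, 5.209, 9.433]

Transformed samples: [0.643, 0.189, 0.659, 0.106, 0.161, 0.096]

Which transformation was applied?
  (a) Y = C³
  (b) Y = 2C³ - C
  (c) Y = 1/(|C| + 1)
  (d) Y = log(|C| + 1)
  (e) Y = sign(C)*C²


Checking option (c) Y = 1/(|C| + 1):
  C = 0.556 -> Y = 0.643 ✓
  C = 4.296 -> Y = 0.189 ✓
  C = 0.518 -> Y = 0.659 ✓
All samples match this transformation.

(c) 1/(|C| + 1)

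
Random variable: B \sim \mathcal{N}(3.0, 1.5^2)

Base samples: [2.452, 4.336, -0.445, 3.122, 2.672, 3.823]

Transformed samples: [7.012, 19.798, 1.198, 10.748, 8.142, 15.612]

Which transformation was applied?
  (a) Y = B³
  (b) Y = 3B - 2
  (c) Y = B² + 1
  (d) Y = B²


Checking option (c) Y = B² + 1:
  B = 2.452 -> Y = 7.012 ✓
  B = 4.336 -> Y = 19.798 ✓
  B = -0.445 -> Y = 1.198 ✓
All samples match this transformation.

(c) B² + 1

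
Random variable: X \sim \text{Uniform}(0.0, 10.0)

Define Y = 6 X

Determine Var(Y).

For Y = aX + b: Var(Y) = a² * Var(X)
Var(X) = (10 - 0)^2/12 = 8.3333333
Var(Y) = 6² * 8.3333333 = 36 * 8.3333333 = 300

300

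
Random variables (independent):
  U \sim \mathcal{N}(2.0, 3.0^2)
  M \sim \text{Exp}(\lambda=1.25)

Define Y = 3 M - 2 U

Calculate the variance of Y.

For independent RVs: Var(aX + bY) = a²Var(X) + b²Var(Y)
Var(U) = 9
Var(M) = 0.64
Var(Y) = (-2)²*9 + 3²*0.64
= 4*9 + 9*0.64 = 41.76

41.76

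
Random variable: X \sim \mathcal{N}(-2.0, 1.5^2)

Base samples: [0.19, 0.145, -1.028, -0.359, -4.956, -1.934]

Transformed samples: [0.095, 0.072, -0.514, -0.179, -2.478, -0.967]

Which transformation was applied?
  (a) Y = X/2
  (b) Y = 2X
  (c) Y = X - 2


Checking option (a) Y = X/2:
  X = 0.19 -> Y = 0.095 ✓
  X = 0.145 -> Y = 0.072 ✓
  X = -1.028 -> Y = -0.514 ✓
All samples match this transformation.

(a) X/2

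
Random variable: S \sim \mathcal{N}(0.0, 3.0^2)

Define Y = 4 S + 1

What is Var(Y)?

For Y = aS + b: Var(Y) = a² * Var(S)
Var(S) = 3.0^2 = 9
Var(Y) = 4² * 9 = 16 * 9 = 144

144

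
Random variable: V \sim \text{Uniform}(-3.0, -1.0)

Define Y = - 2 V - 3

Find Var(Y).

For Y = aV + b: Var(Y) = a² * Var(V)
Var(V) = (-1 + 3)^2/12 = 0.33333333
Var(Y) = (-2)² * 0.33333333 = 4 * 0.33333333 = 1.3333333

1.3333333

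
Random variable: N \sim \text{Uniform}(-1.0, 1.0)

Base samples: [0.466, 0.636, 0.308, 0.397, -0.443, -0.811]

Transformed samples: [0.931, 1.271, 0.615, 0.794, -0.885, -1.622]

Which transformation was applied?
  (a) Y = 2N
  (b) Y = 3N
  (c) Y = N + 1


Checking option (a) Y = 2N:
  N = 0.466 -> Y = 0.931 ✓
  N = 0.636 -> Y = 1.271 ✓
  N = 0.308 -> Y = 0.615 ✓
All samples match this transformation.

(a) 2N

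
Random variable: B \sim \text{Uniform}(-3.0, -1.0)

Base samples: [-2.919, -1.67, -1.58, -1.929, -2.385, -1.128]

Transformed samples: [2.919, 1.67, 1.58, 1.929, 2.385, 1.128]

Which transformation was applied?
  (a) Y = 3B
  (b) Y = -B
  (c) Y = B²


Checking option (b) Y = -B:
  B = -2.919 -> Y = 2.919 ✓
  B = -1.67 -> Y = 1.67 ✓
  B = -1.58 -> Y = 1.58 ✓
All samples match this transformation.

(b) -B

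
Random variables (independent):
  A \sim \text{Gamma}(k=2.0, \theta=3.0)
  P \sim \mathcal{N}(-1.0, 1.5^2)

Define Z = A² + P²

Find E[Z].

E[Z] = E[A²] + E[P²]
E[A²] = Var(A) + E[A]² = 18 + 36 = 54
E[P²] = Var(P) + E[P]² = 2.25 + 1 = 3.25
E[Z] = 54 + 3.25 = 57.25

57.25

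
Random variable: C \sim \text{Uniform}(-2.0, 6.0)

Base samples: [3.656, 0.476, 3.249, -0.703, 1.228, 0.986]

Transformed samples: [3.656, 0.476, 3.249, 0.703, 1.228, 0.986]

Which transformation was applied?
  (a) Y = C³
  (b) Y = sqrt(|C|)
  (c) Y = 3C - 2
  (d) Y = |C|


Checking option (d) Y = |C|:
  C = 3.656 -> Y = 3.656 ✓
  C = 0.476 -> Y = 0.476 ✓
  C = 3.249 -> Y = 3.249 ✓
All samples match this transformation.

(d) |C|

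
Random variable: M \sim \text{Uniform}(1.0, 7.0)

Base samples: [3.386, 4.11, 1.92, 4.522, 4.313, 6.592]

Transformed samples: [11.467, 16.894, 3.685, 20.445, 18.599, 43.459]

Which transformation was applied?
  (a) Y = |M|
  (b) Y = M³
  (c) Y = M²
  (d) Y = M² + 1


Checking option (c) Y = M²:
  M = 3.386 -> Y = 11.467 ✓
  M = 4.11 -> Y = 16.894 ✓
  M = 1.92 -> Y = 3.685 ✓
All samples match this transformation.

(c) M²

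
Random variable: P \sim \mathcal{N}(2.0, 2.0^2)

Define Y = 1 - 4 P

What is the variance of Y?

For Y = aP + b: Var(Y) = a² * Var(P)
Var(P) = 2.0^2 = 4
Var(Y) = (-4)² * 4 = 16 * 4 = 64

64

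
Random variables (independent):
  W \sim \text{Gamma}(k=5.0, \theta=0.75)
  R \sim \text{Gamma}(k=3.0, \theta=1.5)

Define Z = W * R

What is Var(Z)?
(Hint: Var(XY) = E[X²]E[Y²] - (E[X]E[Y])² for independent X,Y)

Var(XY) = E[X²]E[Y²] - (E[X]E[Y])²
E[W] = 3.75, Var(W) = 2.8125
E[R] = 4.5, Var(R) = 6.75
E[W²] = 2.8125 + 3.75² = 16.875
E[R²] = 6.75 + 4.5² = 27
Var(Z) = 16.875*27 - (3.75*4.5)²
= 455.625 - 284.76562 = 170.85938

170.85938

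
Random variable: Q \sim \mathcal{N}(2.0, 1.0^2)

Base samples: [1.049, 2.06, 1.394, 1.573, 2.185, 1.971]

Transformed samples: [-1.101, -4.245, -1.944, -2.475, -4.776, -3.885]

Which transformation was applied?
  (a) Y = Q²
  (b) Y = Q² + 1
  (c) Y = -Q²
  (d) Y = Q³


Checking option (c) Y = -Q²:
  Q = 1.049 -> Y = -1.101 ✓
  Q = 2.06 -> Y = -4.245 ✓
  Q = 1.394 -> Y = -1.944 ✓
All samples match this transformation.

(c) -Q²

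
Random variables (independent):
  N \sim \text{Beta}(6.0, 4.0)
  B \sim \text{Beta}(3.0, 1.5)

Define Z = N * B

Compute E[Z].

For independent RVs: E[XY] = E[X]*E[Y]
E[N] = 0.6
E[B] = 0.66666667
E[Z] = 0.6 * 0.66666667 = 0.4

0.4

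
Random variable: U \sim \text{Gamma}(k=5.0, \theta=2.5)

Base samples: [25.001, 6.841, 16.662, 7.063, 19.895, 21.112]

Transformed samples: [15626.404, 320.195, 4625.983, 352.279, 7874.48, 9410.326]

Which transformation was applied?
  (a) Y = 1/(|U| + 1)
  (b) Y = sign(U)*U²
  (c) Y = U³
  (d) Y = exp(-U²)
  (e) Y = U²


Checking option (c) Y = U³:
  U = 25.001 -> Y = 15626.404 ✓
  U = 6.841 -> Y = 320.195 ✓
  U = 16.662 -> Y = 4625.983 ✓
All samples match this transformation.

(c) U³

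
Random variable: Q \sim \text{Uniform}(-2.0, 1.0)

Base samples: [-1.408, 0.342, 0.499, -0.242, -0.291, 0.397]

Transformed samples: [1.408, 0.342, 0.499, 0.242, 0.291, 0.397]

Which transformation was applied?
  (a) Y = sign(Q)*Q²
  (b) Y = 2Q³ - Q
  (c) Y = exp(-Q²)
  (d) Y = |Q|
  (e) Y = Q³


Checking option (d) Y = |Q|:
  Q = -1.408 -> Y = 1.408 ✓
  Q = 0.342 -> Y = 0.342 ✓
  Q = 0.499 -> Y = 0.499 ✓
All samples match this transformation.

(d) |Q|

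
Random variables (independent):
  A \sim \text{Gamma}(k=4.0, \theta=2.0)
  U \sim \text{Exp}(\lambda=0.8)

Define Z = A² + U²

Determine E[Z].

E[Z] = E[A²] + E[U²]
E[A²] = Var(A) + E[A]² = 16 + 64 = 80
E[U²] = Var(U) + E[U]² = 1.5625 + 1.5625 = 3.125
E[Z] = 80 + 3.125 = 83.125

83.125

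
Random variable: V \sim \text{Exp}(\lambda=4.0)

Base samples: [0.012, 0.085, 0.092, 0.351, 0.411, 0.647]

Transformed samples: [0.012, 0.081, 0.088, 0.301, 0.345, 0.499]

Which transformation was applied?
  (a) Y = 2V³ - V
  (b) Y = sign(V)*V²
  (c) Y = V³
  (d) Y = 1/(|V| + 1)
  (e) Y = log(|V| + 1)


Checking option (e) Y = log(|V| + 1):
  V = 0.012 -> Y = 0.012 ✓
  V = 0.085 -> Y = 0.081 ✓
  V = 0.092 -> Y = 0.088 ✓
All samples match this transformation.

(e) log(|V| + 1)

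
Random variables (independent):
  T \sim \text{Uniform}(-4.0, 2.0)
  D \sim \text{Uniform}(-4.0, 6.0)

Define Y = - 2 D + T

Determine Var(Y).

For independent RVs: Var(aX + bY) = a²Var(X) + b²Var(Y)
Var(T) = 3
Var(D) = 8.3333333
Var(Y) = 1²*3 + (-2)²*8.3333333
= 1*3 + 4*8.3333333 = 36.333333

36.333333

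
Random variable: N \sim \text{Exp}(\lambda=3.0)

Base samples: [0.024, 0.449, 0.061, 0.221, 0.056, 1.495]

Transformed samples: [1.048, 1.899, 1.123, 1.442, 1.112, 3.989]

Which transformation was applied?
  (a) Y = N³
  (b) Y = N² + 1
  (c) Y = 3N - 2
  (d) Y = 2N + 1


Checking option (d) Y = 2N + 1:
  N = 0.024 -> Y = 1.048 ✓
  N = 0.449 -> Y = 1.899 ✓
  N = 0.061 -> Y = 1.123 ✓
All samples match this transformation.

(d) 2N + 1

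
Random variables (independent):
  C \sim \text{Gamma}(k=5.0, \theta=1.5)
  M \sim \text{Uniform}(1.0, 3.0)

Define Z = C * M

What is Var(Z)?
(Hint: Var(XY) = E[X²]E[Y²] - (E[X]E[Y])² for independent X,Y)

Var(XY) = E[X²]E[Y²] - (E[X]E[Y])²
E[C] = 7.5, Var(C) = 11.25
E[M] = 2, Var(M) = 0.33333333
E[C²] = 11.25 + 7.5² = 67.5
E[M²] = 0.33333333 + 2² = 4.3333333
Var(Z) = 67.5*4.3333333 - (7.5*2)²
= 292.5 - 225 = 67.5

67.5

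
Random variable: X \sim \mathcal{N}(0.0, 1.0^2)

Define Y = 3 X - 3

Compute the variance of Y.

For Y = aX + b: Var(Y) = a² * Var(X)
Var(X) = 1.0^2 = 1
Var(Y) = 3² * 1 = 9 * 1 = 9

9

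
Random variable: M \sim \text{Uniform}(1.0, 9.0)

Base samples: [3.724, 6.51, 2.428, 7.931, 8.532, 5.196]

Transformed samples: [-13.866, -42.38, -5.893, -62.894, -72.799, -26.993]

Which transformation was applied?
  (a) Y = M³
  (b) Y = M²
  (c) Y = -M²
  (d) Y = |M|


Checking option (c) Y = -M²:
  M = 3.724 -> Y = -13.866 ✓
  M = 6.51 -> Y = -42.38 ✓
  M = 2.428 -> Y = -5.893 ✓
All samples match this transformation.

(c) -M²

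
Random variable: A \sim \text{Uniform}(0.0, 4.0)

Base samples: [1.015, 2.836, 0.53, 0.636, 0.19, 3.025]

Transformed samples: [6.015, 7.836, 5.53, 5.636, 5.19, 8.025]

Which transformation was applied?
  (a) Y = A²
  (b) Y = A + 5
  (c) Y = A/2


Checking option (b) Y = A + 5:
  A = 1.015 -> Y = 6.015 ✓
  A = 2.836 -> Y = 7.836 ✓
  A = 0.53 -> Y = 5.53 ✓
All samples match this transformation.

(b) A + 5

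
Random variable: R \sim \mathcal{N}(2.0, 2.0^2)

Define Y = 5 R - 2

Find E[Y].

For Y = 5R - 2:
E[Y] = 5 * E[R] - 2
E[R] = 2.0 = 2
E[Y] = 5 * 2 - 2 = 8

8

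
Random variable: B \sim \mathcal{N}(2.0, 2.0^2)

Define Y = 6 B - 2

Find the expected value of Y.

For Y = 6B - 2:
E[Y] = 6 * E[B] - 2
E[B] = 2.0 = 2
E[Y] = 6 * 2 - 2 = 10

10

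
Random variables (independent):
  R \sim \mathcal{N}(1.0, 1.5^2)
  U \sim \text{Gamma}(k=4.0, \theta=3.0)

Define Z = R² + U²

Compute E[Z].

E[Z] = E[R²] + E[U²]
E[R²] = Var(R) + E[R]² = 2.25 + 1 = 3.25
E[U²] = Var(U) + E[U]² = 36 + 144 = 180
E[Z] = 3.25 + 180 = 183.25

183.25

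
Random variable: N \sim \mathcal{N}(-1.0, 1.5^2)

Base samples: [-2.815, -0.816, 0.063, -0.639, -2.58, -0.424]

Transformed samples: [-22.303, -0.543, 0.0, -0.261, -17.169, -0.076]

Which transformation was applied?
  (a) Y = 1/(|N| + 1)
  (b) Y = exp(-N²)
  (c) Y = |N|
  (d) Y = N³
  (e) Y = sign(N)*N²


Checking option (d) Y = N³:
  N = -2.815 -> Y = -22.303 ✓
  N = -0.816 -> Y = -0.543 ✓
  N = 0.063 -> Y = 0.0 ✓
All samples match this transformation.

(d) N³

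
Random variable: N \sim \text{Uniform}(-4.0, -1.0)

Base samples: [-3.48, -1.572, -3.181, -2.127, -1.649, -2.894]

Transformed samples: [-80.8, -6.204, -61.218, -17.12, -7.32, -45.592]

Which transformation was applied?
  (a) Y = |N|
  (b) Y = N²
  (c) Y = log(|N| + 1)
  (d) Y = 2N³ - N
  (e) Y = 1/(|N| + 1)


Checking option (d) Y = 2N³ - N:
  N = -3.48 -> Y = -80.8 ✓
  N = -1.572 -> Y = -6.204 ✓
  N = -3.181 -> Y = -61.218 ✓
All samples match this transformation.

(d) 2N³ - N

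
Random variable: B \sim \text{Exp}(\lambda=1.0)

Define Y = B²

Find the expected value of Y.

E[B²] = Var(B) + (E[B])² = 1 + 1 = 2

2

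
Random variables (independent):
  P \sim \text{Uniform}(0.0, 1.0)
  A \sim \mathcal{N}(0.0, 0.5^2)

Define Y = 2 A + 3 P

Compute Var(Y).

For independent RVs: Var(aX + bY) = a²Var(X) + b²Var(Y)
Var(P) = 0.083333333
Var(A) = 0.25
Var(Y) = 3²*0.083333333 + 2²*0.25
= 9*0.083333333 + 4*0.25 = 1.75

1.75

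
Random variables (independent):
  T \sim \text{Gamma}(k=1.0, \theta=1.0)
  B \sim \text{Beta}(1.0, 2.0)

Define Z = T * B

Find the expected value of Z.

For independent RVs: E[XY] = E[X]*E[Y]
E[T] = 1
E[B] = 0.33333333
E[Z] = 1 * 0.33333333 = 0.33333333

0.33333333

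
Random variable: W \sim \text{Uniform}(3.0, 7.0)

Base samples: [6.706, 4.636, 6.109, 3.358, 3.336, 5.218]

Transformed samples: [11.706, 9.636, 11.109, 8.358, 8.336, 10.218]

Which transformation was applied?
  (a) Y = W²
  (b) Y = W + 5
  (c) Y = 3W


Checking option (b) Y = W + 5:
  W = 6.706 -> Y = 11.706 ✓
  W = 4.636 -> Y = 9.636 ✓
  W = 6.109 -> Y = 11.109 ✓
All samples match this transformation.

(b) W + 5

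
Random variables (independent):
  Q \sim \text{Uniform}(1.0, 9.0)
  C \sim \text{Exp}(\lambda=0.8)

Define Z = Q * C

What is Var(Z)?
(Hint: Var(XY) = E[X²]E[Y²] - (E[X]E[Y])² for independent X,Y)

Var(XY) = E[X²]E[Y²] - (E[X]E[Y])²
E[Q] = 5, Var(Q) = 5.3333333
E[C] = 1.25, Var(C) = 1.5625
E[Q²] = 5.3333333 + 5² = 30.333333
E[C²] = 1.5625 + 1.25² = 3.125
Var(Z) = 30.333333*3.125 - (5*1.25)²
= 94.791667 - 39.0625 = 55.729167

55.729167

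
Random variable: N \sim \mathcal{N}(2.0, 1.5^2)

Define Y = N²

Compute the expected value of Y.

Using E[X²] = Var(X) + (E[X])²:
E[N] = 2
Var(N) = 1.5^2 = 2.25
E[N²] = 2.25 + 2² = 2.25 + 4 = 6.25

6.25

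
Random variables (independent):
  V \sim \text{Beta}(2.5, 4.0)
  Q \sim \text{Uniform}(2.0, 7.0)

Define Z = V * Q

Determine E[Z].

For independent RVs: E[XY] = E[X]*E[Y]
E[V] = 0.38461538
E[Q] = 4.5
E[Z] = 0.38461538 * 4.5 = 1.7307692

1.7307692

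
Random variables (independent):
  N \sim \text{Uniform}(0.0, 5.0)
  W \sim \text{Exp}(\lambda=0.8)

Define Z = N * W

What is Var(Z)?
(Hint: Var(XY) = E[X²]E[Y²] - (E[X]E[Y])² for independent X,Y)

Var(XY) = E[X²]E[Y²] - (E[X]E[Y])²
E[N] = 2.5, Var(N) = 2.0833333
E[W] = 1.25, Var(W) = 1.5625
E[N²] = 2.0833333 + 2.5² = 8.3333333
E[W²] = 1.5625 + 1.25² = 3.125
Var(Z) = 8.3333333*3.125 - (2.5*1.25)²
= 26.041667 - 9.765625 = 16.276042

16.276042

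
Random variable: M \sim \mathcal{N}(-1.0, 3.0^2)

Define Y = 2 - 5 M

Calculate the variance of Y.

For Y = aM + b: Var(Y) = a² * Var(M)
Var(M) = 3.0^2 = 9
Var(Y) = (-5)² * 9 = 25 * 9 = 225

225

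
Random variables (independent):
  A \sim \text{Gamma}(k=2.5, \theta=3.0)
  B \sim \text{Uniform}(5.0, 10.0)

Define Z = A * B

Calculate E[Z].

For independent RVs: E[XY] = E[X]*E[Y]
E[A] = 7.5
E[B] = 7.5
E[Z] = 7.5 * 7.5 = 56.25

56.25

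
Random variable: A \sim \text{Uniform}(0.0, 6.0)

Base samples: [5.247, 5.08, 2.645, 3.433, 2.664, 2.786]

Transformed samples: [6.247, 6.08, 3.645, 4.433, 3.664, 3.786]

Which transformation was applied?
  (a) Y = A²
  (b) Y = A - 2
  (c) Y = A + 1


Checking option (c) Y = A + 1:
  A = 5.247 -> Y = 6.247 ✓
  A = 5.08 -> Y = 6.08 ✓
  A = 2.645 -> Y = 3.645 ✓
All samples match this transformation.

(c) A + 1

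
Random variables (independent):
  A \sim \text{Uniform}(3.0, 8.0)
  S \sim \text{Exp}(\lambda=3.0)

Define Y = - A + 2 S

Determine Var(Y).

For independent RVs: Var(aX + bY) = a²Var(X) + b²Var(Y)
Var(A) = 2.0833333
Var(S) = 0.11111111
Var(Y) = (-1)²*2.0833333 + 2²*0.11111111
= 1*2.0833333 + 4*0.11111111 = 2.5277778

2.5277778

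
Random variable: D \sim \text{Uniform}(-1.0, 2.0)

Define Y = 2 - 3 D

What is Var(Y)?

For Y = aD + b: Var(Y) = a² * Var(D)
Var(D) = (2 + 1)^2/12 = 0.75
Var(Y) = (-3)² * 0.75 = 9 * 0.75 = 6.75

6.75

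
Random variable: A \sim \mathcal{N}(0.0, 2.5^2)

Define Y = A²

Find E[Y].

Using E[X²] = Var(X) + (E[X])²:
E[A] = 0
Var(A) = 2.5^2 = 6.25
E[A²] = 6.25 + 0² = 6.25 + 0 = 6.25

6.25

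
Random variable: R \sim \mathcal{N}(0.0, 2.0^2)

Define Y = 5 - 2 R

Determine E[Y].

For Y = -2R + 5:
E[Y] = -2 * E[R] + 5
E[R] = 0.0 = 0
E[Y] = -2 * 0 + 5 = 5

5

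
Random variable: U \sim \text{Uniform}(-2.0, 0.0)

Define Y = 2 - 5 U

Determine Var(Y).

For Y = aU + b: Var(Y) = a² * Var(U)
Var(U) = (0 + 2)^2/12 = 0.33333333
Var(Y) = (-5)² * 0.33333333 = 25 * 0.33333333 = 8.3333333

8.3333333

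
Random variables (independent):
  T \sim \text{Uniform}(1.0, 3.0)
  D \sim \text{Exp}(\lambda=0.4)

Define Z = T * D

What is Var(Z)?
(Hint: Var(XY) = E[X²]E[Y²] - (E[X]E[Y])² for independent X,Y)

Var(XY) = E[X²]E[Y²] - (E[X]E[Y])²
E[T] = 2, Var(T) = 0.33333333
E[D] = 2.5, Var(D) = 6.25
E[T²] = 0.33333333 + 2² = 4.3333333
E[D²] = 6.25 + 2.5² = 12.5
Var(Z) = 4.3333333*12.5 - (2*2.5)²
= 54.166667 - 25 = 29.166667

29.166667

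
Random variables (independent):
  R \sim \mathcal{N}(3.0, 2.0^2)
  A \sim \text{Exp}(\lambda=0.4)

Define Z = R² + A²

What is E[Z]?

E[Z] = E[R²] + E[A²]
E[R²] = Var(R) + E[R]² = 4 + 9 = 13
E[A²] = Var(A) + E[A]² = 6.25 + 6.25 = 12.5
E[Z] = 13 + 12.5 = 25.5

25.5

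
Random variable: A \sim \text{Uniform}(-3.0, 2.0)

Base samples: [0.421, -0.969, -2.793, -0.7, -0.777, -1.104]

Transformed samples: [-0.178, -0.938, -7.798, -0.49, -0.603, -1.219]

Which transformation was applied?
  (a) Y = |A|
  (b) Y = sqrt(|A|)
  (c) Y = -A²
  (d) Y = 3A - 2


Checking option (c) Y = -A²:
  A = 0.421 -> Y = -0.178 ✓
  A = -0.969 -> Y = -0.938 ✓
  A = -2.793 -> Y = -7.798 ✓
All samples match this transformation.

(c) -A²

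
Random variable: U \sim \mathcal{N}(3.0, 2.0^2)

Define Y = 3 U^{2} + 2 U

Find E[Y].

E[Y] = 3*E[U²] + 2*E[U]
E[U] = 3
E[U²] = Var(U) + (E[U])² = 4 + 9 = 13
E[Y] = 3*13 + 2*3 = 45

45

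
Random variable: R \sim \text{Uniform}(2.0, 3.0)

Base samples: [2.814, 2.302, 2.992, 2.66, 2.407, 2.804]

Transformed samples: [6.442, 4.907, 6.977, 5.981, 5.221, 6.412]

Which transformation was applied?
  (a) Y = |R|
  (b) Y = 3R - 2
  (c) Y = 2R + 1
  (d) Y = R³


Checking option (b) Y = 3R - 2:
  R = 2.814 -> Y = 6.442 ✓
  R = 2.302 -> Y = 4.907 ✓
  R = 2.992 -> Y = 6.977 ✓
All samples match this transformation.

(b) 3R - 2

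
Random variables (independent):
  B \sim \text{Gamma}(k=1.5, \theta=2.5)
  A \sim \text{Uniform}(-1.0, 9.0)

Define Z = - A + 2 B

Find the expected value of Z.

E[Z] = 2*E[B] - 1*E[A]
E[B] = 3.75
E[A] = 4
E[Z] = 2*3.75 - 1*4 = 3.5

3.5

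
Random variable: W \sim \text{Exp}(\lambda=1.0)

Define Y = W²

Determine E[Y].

Using E[X²] = Var(X) + (E[X])²:
E[W] = 1
Var(W) = 1/1.0^2 = 1
E[W²] = 1 + 1² = 1 + 1 = 2

2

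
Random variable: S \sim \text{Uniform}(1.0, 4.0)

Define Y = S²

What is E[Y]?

E[S²] = Var(S) + (E[S])² = 0.75 + 6.25 = 7

7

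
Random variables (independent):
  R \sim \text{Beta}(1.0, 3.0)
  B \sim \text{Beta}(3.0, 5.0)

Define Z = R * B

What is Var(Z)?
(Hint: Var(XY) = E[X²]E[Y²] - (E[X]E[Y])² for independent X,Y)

Var(XY) = E[X²]E[Y²] - (E[X]E[Y])²
E[R] = 0.25, Var(R) = 0.0375
E[B] = 0.375, Var(B) = 0.026041667
E[R²] = 0.0375 + 0.25² = 0.1
E[B²] = 0.026041667 + 0.375² = 0.16666667
Var(Z) = 0.1*0.16666667 - (0.25*0.375)²
= 0.016666667 - 0.0087890625 = 0.0078776042

0.0078776042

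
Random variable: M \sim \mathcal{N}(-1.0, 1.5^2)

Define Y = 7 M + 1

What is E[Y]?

For Y = 7M + 1:
E[Y] = 7 * E[M] + 1
E[M] = -1.0 = -1
E[Y] = 7 * (-1) + 1 = -6

-6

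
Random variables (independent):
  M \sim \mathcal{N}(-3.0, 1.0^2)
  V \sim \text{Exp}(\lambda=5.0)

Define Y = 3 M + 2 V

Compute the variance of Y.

For independent RVs: Var(aX + bY) = a²Var(X) + b²Var(Y)
Var(M) = 1
Var(V) = 0.04
Var(Y) = 3²*1 + 2²*0.04
= 9*1 + 4*0.04 = 9.16

9.16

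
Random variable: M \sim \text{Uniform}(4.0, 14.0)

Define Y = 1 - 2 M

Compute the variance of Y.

For Y = aM + b: Var(Y) = a² * Var(M)
Var(M) = (14 - 4)^2/12 = 8.3333333
Var(Y) = (-2)² * 8.3333333 = 4 * 8.3333333 = 33.333333

33.333333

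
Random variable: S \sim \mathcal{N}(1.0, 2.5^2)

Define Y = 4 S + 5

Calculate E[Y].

For Y = 4S + 5:
E[Y] = 4 * E[S] + 5
E[S] = 1.0 = 1
E[Y] = 4 * 1 + 5 = 9

9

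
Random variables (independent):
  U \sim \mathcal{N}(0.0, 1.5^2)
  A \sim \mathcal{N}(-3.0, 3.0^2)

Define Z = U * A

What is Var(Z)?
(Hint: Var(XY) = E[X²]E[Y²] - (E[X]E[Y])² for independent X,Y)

Var(XY) = E[X²]E[Y²] - (E[X]E[Y])²
E[U] = 0, Var(U) = 2.25
E[A] = -3, Var(A) = 9
E[U²] = 2.25 + 0² = 2.25
E[A²] = 9 + (-3)² = 18
Var(Z) = 2.25*18 - (0*(-3))²
= 40.5 - 0 = 40.5

40.5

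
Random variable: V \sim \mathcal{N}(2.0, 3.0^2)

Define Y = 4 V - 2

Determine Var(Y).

For Y = aV + b: Var(Y) = a² * Var(V)
Var(V) = 3.0^2 = 9
Var(Y) = 4² * 9 = 16 * 9 = 144

144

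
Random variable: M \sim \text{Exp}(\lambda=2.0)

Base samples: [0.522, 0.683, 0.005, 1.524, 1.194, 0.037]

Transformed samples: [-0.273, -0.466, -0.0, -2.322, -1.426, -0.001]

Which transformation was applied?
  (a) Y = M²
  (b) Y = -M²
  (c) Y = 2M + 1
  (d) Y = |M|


Checking option (b) Y = -M²:
  M = 0.522 -> Y = -0.273 ✓
  M = 0.683 -> Y = -0.466 ✓
  M = 0.005 -> Y = -0.0 ✓
All samples match this transformation.

(b) -M²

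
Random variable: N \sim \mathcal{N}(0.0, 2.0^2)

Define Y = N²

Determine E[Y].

Using E[X²] = Var(X) + (E[X])²:
E[N] = 0
Var(N) = 2.0^2 = 4
E[N²] = 4 + 0² = 4 + 0 = 4

4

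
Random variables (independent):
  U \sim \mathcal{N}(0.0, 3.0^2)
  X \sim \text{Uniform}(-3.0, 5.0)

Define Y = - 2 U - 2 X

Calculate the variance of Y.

For independent RVs: Var(aX + bY) = a²Var(X) + b²Var(Y)
Var(U) = 9
Var(X) = 5.3333333
Var(Y) = (-2)²*9 + (-2)²*5.3333333
= 4*9 + 4*5.3333333 = 57.333333

57.333333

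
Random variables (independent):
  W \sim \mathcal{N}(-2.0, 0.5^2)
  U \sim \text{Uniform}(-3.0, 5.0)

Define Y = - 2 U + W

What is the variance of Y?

For independent RVs: Var(aX + bY) = a²Var(X) + b²Var(Y)
Var(W) = 0.25
Var(U) = 5.3333333
Var(Y) = 1²*0.25 + (-2)²*5.3333333
= 1*0.25 + 4*5.3333333 = 21.583333

21.583333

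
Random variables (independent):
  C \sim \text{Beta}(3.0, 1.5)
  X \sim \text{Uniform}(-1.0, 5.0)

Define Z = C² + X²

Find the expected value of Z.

E[Z] = E[C²] + E[X²]
E[C²] = Var(C) + E[C]² = 0.04040404 + 0.44444444 = 0.48484848
E[X²] = Var(X) + E[X]² = 3 + 4 = 7
E[Z] = 0.48484848 + 7 = 7.4848485

7.4848485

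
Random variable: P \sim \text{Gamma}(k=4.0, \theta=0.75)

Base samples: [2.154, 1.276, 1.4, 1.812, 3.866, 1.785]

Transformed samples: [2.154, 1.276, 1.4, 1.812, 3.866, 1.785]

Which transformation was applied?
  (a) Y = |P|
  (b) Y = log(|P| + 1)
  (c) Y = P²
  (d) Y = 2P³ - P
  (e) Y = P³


Checking option (a) Y = |P|:
  P = 2.154 -> Y = 2.154 ✓
  P = 1.276 -> Y = 1.276 ✓
  P = 1.4 -> Y = 1.4 ✓
All samples match this transformation.

(a) |P|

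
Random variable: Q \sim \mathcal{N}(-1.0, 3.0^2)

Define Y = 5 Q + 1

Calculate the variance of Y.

For Y = aQ + b: Var(Y) = a² * Var(Q)
Var(Q) = 3.0^2 = 9
Var(Y) = 5² * 9 = 25 * 9 = 225

225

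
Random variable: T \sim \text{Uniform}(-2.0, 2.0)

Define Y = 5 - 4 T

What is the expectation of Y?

For Y = -4T + 5:
E[Y] = -4 * E[T] + 5
E[T] = (-2 + 2)/2 = 0
E[Y] = -4 * 0 + 5 = 5

5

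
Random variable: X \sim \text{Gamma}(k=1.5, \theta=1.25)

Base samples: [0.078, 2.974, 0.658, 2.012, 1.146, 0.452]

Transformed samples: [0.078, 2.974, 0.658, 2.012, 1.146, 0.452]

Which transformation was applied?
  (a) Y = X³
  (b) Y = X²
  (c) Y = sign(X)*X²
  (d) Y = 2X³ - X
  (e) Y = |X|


Checking option (e) Y = |X|:
  X = 0.078 -> Y = 0.078 ✓
  X = 2.974 -> Y = 2.974 ✓
  X = 0.658 -> Y = 0.658 ✓
All samples match this transformation.

(e) |X|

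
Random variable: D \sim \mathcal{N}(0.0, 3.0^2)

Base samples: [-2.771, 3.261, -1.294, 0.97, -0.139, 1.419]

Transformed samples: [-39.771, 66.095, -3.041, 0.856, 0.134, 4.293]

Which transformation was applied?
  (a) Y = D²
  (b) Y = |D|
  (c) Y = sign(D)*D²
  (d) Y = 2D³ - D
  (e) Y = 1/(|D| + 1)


Checking option (d) Y = 2D³ - D:
  D = -2.771 -> Y = -39.771 ✓
  D = 3.261 -> Y = 66.095 ✓
  D = -1.294 -> Y = -3.041 ✓
All samples match this transformation.

(d) 2D³ - D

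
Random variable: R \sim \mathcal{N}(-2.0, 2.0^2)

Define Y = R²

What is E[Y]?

Using E[X²] = Var(X) + (E[X])²:
E[R] = -2
Var(R) = 2.0^2 = 4
E[R²] = 4 + (-2)² = 4 + 4 = 8

8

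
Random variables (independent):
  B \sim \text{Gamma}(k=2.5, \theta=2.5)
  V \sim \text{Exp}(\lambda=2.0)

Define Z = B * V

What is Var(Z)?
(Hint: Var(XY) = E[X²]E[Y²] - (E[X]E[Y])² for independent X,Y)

Var(XY) = E[X²]E[Y²] - (E[X]E[Y])²
E[B] = 6.25, Var(B) = 15.625
E[V] = 0.5, Var(V) = 0.25
E[B²] = 15.625 + 6.25² = 54.6875
E[V²] = 0.25 + 0.5² = 0.5
Var(Z) = 54.6875*0.5 - (6.25*0.5)²
= 27.34375 - 9.765625 = 17.578125

17.578125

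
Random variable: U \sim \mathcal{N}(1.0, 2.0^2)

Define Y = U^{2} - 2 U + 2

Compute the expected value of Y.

E[Y] = 1*E[U²] - 2*E[U] + 2
E[U] = 1
E[U²] = Var(U) + (E[U])² = 4 + 1 = 5
E[Y] = 1*5 - 2*1 + 2 = 5

5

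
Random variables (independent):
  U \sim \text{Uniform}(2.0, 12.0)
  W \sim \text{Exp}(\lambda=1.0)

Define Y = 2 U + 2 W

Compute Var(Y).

For independent RVs: Var(aX + bY) = a²Var(X) + b²Var(Y)
Var(U) = 8.3333333
Var(W) = 1
Var(Y) = 2²*8.3333333 + 2²*1
= 4*8.3333333 + 4*1 = 37.333333

37.333333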